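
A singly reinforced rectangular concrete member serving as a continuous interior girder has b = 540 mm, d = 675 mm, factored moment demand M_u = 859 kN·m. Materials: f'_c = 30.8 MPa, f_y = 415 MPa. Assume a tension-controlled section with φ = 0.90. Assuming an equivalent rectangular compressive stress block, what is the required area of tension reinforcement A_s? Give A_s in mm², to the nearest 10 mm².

M_n = M_u/φ = 859/0.90 = 954.444 kN·m.
With M_n = 0.85 f'_c a b (d − a/2), solve the quadratic for a:
a = d − √(d² − 2M_n/(0.85 f'_c b)) = 675 − √(675² − 2 × 954.444×10⁶/(0.85 × 30.8 × 540)) = 108.79 mm.
A_s = 0.85 f'_c a b / f_y = 0.85 × 30.8 × 108.79 × 540 / 415 = 3706.0 mm².

A_s ≈ 3710 mm²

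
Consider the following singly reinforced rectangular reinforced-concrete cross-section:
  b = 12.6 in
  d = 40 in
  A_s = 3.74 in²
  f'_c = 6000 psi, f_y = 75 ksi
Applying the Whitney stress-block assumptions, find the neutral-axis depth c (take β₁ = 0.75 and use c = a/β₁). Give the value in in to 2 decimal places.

T = A_s f_y = 3.74 × 75 = 280.5 kips.
a = T/(0.85 f'_c b) = 280.5/(0.85 × 6 × 12.6) = 4.3651 in.
With β₁ = 0.75, c = a/β₁ = 4.3651/0.75 = 5.82 in.

c ≈ 5.82 in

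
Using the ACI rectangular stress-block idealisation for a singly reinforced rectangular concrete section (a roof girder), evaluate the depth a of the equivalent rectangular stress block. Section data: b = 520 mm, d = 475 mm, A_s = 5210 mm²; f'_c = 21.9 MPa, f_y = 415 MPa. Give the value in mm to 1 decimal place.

T = A_s f_y = 5210 × 415 = 2162150 N = 2162.15 kN.
Setting C = 0.85 f'_c a b equal to T: a = 2162150/(0.85 × 21.9 × 520) = 223.4 mm.

a ≈ 223.4 mm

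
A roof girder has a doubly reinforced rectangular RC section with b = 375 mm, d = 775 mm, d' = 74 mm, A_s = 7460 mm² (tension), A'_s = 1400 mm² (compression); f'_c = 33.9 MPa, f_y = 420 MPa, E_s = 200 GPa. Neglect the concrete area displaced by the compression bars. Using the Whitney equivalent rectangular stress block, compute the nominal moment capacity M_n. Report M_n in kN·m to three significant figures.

M_n ≈ 2080 kN·m

Assume both tension and compression steel yield.
Net tension couple steel: A_s − A'_s = 6060 mm².
a = (A_s − A'_s) f_y / (0.85 f'_c b) = 2545200/(0.85 × 33.9 × 375) = 235.54 mm.
c = a/β₁ = 235.54/0.808 = 291.51 mm; ε'_s = 0.003(c − d')/c = 0.0022 ≥ f_y/E_s = 0.0021, so compression steel does yield.
M_n = (A_s − A'_s) f_y (d − a/2) + A'_s f_y (d − d') = [2545200 × (775 − 117.77) + 588000 × (775 − 74)] × 10⁻⁶ = 1672.78 + 412.19 = 2084.97 kN·m.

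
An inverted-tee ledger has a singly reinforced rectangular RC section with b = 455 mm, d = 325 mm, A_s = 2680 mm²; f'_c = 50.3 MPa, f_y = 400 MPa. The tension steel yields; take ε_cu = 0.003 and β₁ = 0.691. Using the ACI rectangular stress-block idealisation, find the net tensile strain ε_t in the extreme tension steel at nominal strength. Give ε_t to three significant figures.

ε_t ≈ 0.00923

a = A_s f_y/(0.85 f'_c b) = 55.11 mm.
β₁ = 0.691, so c = a/β₁ = 55.11/0.691 = 79.75 mm.
From the linear strain diagram with ε_cu = 0.003: ε_t = 0.003 (d − c)/c = 0.003 × (325 − 79.75)/79.75 = 0.00923.
Since ε_t ≥ 0.005, the section is tension-controlled.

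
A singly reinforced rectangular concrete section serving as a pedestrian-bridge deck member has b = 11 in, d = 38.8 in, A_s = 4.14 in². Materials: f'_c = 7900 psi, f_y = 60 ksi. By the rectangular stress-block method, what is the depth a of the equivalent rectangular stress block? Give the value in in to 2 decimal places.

a ≈ 3.36 in

T = A_s f_y = 4.14 × 60 = 248.4 kips.
a = T/(0.85 f'_c b) = 248.4/(0.85 × 7.9 × 11) = 3.36 in.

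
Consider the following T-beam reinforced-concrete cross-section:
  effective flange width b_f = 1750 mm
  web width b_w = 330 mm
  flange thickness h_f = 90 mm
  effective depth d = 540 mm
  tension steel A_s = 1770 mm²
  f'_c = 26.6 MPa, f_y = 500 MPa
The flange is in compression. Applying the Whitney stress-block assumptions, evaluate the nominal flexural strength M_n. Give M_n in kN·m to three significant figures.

Tension: T = A_s f_y = 1770 × 500 = 885000 N.
Try a within the flange: a = T/(0.85 f'_c b_f) = 885000/(0.85 × 26.6 × 1750) = 22.37 mm.
Since a = 22.37 ≤ h_f = 90 mm, the stress block lies entirely in the flange; analyse as a rectangular beam of width b_f.
M_n = T(d − a/2) = 885000 × (540 − 11.185) = 468.00 × 10⁶ N·mm.
M_n = 468.00 kN·m.

M_n ≈ 468 kN·m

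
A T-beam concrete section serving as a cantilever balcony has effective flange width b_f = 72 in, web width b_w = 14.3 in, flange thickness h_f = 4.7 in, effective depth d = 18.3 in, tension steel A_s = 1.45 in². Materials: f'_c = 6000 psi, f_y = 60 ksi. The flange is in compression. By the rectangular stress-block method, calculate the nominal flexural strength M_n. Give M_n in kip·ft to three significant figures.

M_n ≈ 132 kip·ft

Tension: T = A_s f_y = 1.45 × 60 = 87 kips.
Try a within the flange: a = T/(0.85 f'_c b_f) = 87/(0.85 × 6 × 72) = 0.237 in.
Since a = 0.237 ≤ h_f = 4.7 in, the stress block lies entirely in the flange; analyse as a rectangular beam of width b_f.
M_n = T(d − a/2) = 87 × (18.3 − 0.1185) = 1581.8 kip·in.
M_n = 1581.8/12 = 131.82 kip·ft.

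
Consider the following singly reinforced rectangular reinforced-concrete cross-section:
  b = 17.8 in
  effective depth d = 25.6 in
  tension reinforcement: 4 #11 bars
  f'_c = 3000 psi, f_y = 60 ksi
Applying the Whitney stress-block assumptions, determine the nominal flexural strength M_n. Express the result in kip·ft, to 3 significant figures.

M_n ≈ 670 kip·ft

A_s = 4 × 1.56 = 6.24 in².
T = A_s f_y = 6.24 × 60 = 374.4 kips.
a = T/(0.85 f'_c b) = 374.4/(0.85 × 3 × 17.8) = 8.249 in.
M_n = T(d − a/2) = 374.4 × (25.6 − 4.1245) = 8040.4 kip·in = 8040.4/12 = 670.03 kip·ft.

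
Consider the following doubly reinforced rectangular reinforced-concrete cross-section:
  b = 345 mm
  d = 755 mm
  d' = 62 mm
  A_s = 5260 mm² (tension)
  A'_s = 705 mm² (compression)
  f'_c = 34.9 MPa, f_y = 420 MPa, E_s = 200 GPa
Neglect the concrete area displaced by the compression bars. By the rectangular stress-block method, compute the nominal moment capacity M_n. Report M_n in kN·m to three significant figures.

Assume both tension and compression steel yield.
Net tension couple steel: A_s − A'_s = 4555 mm².
a = (A_s − A'_s) f_y / (0.85 f'_c b) = 1913100/(0.85 × 34.9 × 345) = 186.93 mm.
c = a/β₁ = 186.93/0.801 = 233.37 mm; ε'_s = 0.003(c − d')/c = 0.0022 ≥ f_y/E_s = 0.0021, so compression steel does yield.
M_n = (A_s − A'_s) f_y (d − a/2) + A'_s f_y (d − d') = [1913100 × (755 − 93.465) + 296100 × (755 − 62)] × 10⁻⁶ = 1265.58 + 205.20 = 1470.78 kN·m.

M_n ≈ 1470 kN·m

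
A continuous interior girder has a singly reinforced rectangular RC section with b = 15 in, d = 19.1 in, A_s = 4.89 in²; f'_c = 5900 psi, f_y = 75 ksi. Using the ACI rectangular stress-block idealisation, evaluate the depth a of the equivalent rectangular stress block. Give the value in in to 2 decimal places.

a ≈ 4.88 in

T = A_s f_y = 4.89 × 75 = 366.75 kips.
a = T/(0.85 f'_c b) = 366.75/(0.85 × 5.9 × 15) = 4.88 in.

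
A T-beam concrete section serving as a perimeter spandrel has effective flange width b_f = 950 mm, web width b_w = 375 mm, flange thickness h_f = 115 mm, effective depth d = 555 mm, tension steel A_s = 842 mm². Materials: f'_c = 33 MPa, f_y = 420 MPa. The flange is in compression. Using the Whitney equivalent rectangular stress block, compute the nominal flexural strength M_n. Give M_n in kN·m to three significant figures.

Tension: T = A_s f_y = 842 × 420 = 353640 N.
Try a within the flange: a = T/(0.85 f'_c b_f) = 353640/(0.85 × 33 × 950) = 13.27 mm.
Since a = 13.27 ≤ h_f = 115 mm, the stress block lies entirely in the flange; analyse as a rectangular beam of width b_f.
M_n = T(d − a/2) = 353640 × (555 − 6.635) = 193.92 × 10⁶ N·mm.
M_n = 193.92 kN·m.

M_n ≈ 194 kN·m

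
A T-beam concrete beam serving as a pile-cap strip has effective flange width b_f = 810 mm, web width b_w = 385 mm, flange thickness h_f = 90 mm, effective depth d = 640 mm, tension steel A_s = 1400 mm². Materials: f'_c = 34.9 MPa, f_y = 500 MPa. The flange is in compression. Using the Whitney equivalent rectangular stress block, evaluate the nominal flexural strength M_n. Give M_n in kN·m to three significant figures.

Tension: T = A_s f_y = 1400 × 500 = 700000 N.
Try a within the flange: a = T/(0.85 f'_c b_f) = 700000/(0.85 × 34.9 × 810) = 29.13 mm.
Since a = 29.13 ≤ h_f = 90 mm, the stress block lies entirely in the flange; analyse as a rectangular beam of width b_f.
M_n = T(d − a/2) = 700000 × (640 − 14.565) = 437.80 × 10⁶ N·mm.
M_n = 437.80 kN·m.

M_n ≈ 438 kN·m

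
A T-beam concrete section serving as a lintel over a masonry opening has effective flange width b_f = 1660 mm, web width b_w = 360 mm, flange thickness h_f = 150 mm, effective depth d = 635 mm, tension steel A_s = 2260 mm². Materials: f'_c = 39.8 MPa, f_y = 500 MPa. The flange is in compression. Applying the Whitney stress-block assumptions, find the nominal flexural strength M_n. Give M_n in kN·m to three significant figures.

M_n ≈ 706 kN·m

Tension: T = A_s f_y = 2260 × 500 = 1130000 N.
Try a within the flange: a = T/(0.85 f'_c b_f) = 1130000/(0.85 × 39.8 × 1660) = 20.12 mm.
Since a = 20.12 ≤ h_f = 150 mm, the stress block lies entirely in the flange; analyse as a rectangular beam of width b_f.
M_n = T(d − a/2) = 1130000 × (635 − 10.06) = 706.18 × 10⁶ N·mm.
M_n = 706.18 kN·m.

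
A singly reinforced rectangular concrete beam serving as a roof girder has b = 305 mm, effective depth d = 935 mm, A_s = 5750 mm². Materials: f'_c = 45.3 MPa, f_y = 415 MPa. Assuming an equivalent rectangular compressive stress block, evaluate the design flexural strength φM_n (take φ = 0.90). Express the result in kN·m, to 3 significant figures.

T = A_s f_y = 5750 × 415 = 2386250 N = 2386.25 kN.
From C = T: a = T/(0.85 f'_c b) = 2386250/(0.85 × 45.3 × 305) = 203.19 mm.
M_n = T(d − a/2) = 2386.25 kN × (935 − 101.595) mm = 1988.71 kN·m.
φM_n = 0.90 × 1988.71 = 1789.84 kN·m.

φM_n ≈ 1790 kN·m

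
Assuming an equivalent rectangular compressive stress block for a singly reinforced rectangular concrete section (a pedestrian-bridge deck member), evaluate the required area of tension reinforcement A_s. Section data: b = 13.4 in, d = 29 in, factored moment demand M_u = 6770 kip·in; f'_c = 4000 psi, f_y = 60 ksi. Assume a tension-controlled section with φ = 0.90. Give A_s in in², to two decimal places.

A_s ≈ 4.86 in²

M_n = M_u/φ = 6770/0.90 = 7522.22 kip·in.
From M_n = 0.85 f'_c a b (d − a/2):
a = d − √(d² − 2M_n/(0.85 f'_c b)) = 29 − √(29² − 2 × 7522.22/(0.85 × 4 × 13.4)) = 6.399 in.
A_s = 0.85 f'_c a b / f_y = 0.85 × 4 × 6.399 × 13.4 / 60 = 4.859 in².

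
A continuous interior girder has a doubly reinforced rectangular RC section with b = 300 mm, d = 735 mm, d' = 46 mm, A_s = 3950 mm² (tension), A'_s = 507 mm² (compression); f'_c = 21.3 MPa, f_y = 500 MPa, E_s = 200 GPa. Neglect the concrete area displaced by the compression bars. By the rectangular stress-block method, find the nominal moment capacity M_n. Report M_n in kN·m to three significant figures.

Assume both tension and compression steel yield.
Net tension couple steel: A_s − A'_s = 3443 mm².
a = (A_s − A'_s) f_y / (0.85 f'_c b) = 1721500/(0.85 × 21.3 × 300) = 316.95 mm.
c = a/β₁ = 316.95/0.85 = 372.88 mm; ε'_s = 0.003(c − d')/c = 0.0026 ≥ f_y/E_s = 0.0025, so compression steel does yield.
M_n = (A_s − A'_s) f_y (d − a/2) + A'_s f_y (d − d') = [1721500 × (735 − 158.475) + 253500 × (735 − 46)] × 10⁻⁶ = 992.49 + 174.66 = 1167.15 kN·m.

M_n ≈ 1170 kN·m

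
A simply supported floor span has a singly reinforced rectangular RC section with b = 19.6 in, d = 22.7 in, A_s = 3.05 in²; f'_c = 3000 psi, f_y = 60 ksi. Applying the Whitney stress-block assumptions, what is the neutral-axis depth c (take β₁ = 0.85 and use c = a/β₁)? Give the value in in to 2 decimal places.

T = A_s f_y = 3.05 × 60 = 183 kips.
a = T/(0.85 f'_c b) = 183/(0.85 × 3 × 19.6) = 3.6615 in.
With β₁ = 0.85, c = a/β₁ = 3.6615/0.85 = 4.31 in.

c ≈ 4.31 in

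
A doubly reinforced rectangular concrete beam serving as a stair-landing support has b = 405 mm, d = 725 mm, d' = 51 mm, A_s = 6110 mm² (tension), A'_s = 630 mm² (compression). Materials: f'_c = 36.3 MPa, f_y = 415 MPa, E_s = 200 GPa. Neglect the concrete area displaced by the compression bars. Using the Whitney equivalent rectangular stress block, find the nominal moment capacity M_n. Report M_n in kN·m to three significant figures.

Assume both tension and compression steel yield.
Net tension couple steel: A_s − A'_s = 5480 mm².
a = (A_s − A'_s) f_y / (0.85 f'_c b) = 2274200/(0.85 × 36.3 × 405) = 181.99 mm.
c = a/β₁ = 181.99/0.791 = 230.08 mm; ε'_s = 0.003(c − d')/c = 0.0023 ≥ f_y/E_s = 0.0021, so compression steel does yield.
M_n = (A_s − A'_s) f_y (d − a/2) + A'_s f_y (d − d') = [2274200 × (725 − 90.995) + 261450 × (725 − 51)] × 10⁻⁶ = 1441.85 + 176.22 = 1618.07 kN·m.

M_n ≈ 1620 kN·m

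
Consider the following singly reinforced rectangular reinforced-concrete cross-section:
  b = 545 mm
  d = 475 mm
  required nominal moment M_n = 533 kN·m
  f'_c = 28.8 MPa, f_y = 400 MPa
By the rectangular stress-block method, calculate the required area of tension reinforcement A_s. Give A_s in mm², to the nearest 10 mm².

With M_n = 0.85 f'_c a b (d − a/2), solve the quadratic for a:
a = d − √(d² − 2M_n/(0.85 f'_c b)) = 475 − √(475² − 2 × 533×10⁶/(0.85 × 28.8 × 545)) = 93.26 mm.
A_s = 0.85 f'_c a b / f_y = 0.85 × 28.8 × 93.26 × 545 / 400 = 3110.6 mm².

A_s ≈ 3110 mm²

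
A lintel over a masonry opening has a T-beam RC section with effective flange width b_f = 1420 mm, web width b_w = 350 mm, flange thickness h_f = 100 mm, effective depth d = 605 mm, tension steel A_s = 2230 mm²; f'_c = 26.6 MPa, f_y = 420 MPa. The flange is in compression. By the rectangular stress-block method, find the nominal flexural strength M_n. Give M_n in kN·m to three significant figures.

M_n ≈ 553 kN·m

Tension: T = A_s f_y = 2230 × 420 = 936600 N.
Try a within the flange: a = T/(0.85 f'_c b_f) = 936600/(0.85 × 26.6 × 1420) = 29.17 mm.
Since a = 29.17 ≤ h_f = 100 mm, the stress block lies entirely in the flange; analyse as a rectangular beam of width b_f.
M_n = T(d − a/2) = 936600 × (605 − 14.585) = 552.98 × 10⁶ N·mm.
M_n = 552.98 kN·m.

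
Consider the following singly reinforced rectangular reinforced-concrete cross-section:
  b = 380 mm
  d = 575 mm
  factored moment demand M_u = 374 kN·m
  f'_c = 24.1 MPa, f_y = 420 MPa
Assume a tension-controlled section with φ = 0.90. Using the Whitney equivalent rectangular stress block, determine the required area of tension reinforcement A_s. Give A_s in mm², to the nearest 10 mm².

A_s ≈ 1890 mm²

M_n = M_u/φ = 374/0.90 = 415.556 kN·m.
With M_n = 0.85 f'_c a b (d − a/2), solve the quadratic for a:
a = d − √(d² − 2M_n/(0.85 f'_c b)) = 575 − √(575² − 2 × 415.556×10⁶/(0.85 × 24.1 × 380)) = 101.86 mm.
A_s = 0.85 f'_c a b / f_y = 0.85 × 24.1 × 101.86 × 380 / 420 = 1887.9 mm².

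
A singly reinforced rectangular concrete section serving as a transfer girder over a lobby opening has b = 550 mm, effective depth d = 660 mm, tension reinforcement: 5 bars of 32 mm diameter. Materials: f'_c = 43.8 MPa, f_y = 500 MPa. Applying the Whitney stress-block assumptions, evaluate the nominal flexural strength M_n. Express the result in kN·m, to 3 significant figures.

M_n ≈ 1230 kN·m

A_s = 5 × 804 = 4020 mm².
T = A_s f_y = 4020 × 500 = 2010000 N = 2010 kN.
From C = T: a = T/(0.85 f'_c b) = 2010000/(0.85 × 43.8 × 550) = 98.16 mm.
M_n = T(d − a/2) = 2010 kN × (660 − 49.08) mm = 1227.95 kN·m.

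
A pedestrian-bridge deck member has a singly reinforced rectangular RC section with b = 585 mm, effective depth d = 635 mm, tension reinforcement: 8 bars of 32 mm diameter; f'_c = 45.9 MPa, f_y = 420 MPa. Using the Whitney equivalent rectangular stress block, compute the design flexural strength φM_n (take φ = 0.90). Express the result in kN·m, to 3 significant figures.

φM_n ≈ 1400 kN·m

A_s = 8 × 804 = 6432 mm².
T = A_s f_y = 6432 × 420 = 2701440 N = 2701.44 kN.
From C = T: a = T/(0.85 f'_c b) = 2701440/(0.85 × 45.9 × 585) = 118.36 mm.
M_n = T(d − a/2) = 2701.44 kN × (635 − 59.18) mm = 1555.54 kN·m.
φM_n = 0.90 × 1555.54 = 1399.99 kN·m.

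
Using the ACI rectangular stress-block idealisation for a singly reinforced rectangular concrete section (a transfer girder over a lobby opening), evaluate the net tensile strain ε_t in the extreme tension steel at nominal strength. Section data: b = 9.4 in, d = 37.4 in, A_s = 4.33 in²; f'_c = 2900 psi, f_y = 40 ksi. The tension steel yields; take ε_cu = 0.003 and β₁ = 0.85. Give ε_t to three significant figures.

a = A_s f_y/(0.85 f'_c b) = 7.475 in.
β₁ = 0.85, so c = a/β₁ = 7.475/0.85 = 8.794 in.
From the linear strain diagram with ε_cu = 0.003: ε_t = 0.003 (d − c)/c = 0.003 × (37.4 − 8.794)/8.794 = 0.00976.
Since ε_t ≥ 0.005, the section is tension-controlled.

ε_t ≈ 0.00976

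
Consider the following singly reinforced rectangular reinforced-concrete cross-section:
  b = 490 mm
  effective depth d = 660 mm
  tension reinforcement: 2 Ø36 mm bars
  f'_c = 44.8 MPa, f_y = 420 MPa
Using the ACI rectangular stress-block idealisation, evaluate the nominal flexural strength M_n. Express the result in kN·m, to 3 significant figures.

A_s = 2 × 1018 = 2036 mm².
T = A_s f_y = 2036 × 420 = 855120 N = 855.12 kN.
From C = T: a = T/(0.85 f'_c b) = 855120/(0.85 × 44.8 × 490) = 45.83 mm.
M_n = T(d − a/2) = 855.12 kN × (660 − 22.915) mm = 544.78 kN·m.

M_n ≈ 545 kN·m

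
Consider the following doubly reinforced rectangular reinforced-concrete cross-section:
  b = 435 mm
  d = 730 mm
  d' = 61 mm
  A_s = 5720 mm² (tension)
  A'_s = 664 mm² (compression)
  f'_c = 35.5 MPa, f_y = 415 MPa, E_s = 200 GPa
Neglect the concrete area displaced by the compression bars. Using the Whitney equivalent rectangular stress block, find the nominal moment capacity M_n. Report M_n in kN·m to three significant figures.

Assume both tension and compression steel yield.
Net tension couple steel: A_s − A'_s = 5056 mm².
a = (A_s − A'_s) f_y / (0.85 f'_c b) = 2098240/(0.85 × 35.5 × 435) = 159.85 mm.
c = a/β₁ = 159.85/0.796 = 200.82 mm; ε'_s = 0.003(c − d')/c = 0.0021 ≥ f_y/E_s = 0.0021, so compression steel does yield.
M_n = (A_s − A'_s) f_y (d − a/2) + A'_s f_y (d − d') = [2098240 × (730 − 79.925) + 275560 × (730 − 61)] × 10⁻⁶ = 1364.01 + 184.35 = 1548.36 kN·m.

M_n ≈ 1550 kN·m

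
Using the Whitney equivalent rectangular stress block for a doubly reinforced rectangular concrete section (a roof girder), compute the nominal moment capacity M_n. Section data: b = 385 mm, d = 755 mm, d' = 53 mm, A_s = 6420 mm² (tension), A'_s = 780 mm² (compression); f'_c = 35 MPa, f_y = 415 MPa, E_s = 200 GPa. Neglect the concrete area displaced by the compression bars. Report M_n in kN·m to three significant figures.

M_n ≈ 1760 kN·m

Assume both tension and compression steel yield.
Net tension couple steel: A_s − A'_s = 5640 mm².
a = (A_s − A'_s) f_y / (0.85 f'_c b) = 2340600/(0.85 × 35 × 385) = 204.35 mm.
c = a/β₁ = 204.35/0.8 = 255.44 mm; ε'_s = 0.003(c − d')/c = 0.0024 ≥ f_y/E_s = 0.0021, so compression steel does yield.
M_n = (A_s − A'_s) f_y (d − a/2) + A'_s f_y (d − d') = [2340600 × (755 − 102.175) + 323700 × (755 − 53)] × 10⁻⁶ = 1528.00 + 227.24 = 1755.24 kN·m.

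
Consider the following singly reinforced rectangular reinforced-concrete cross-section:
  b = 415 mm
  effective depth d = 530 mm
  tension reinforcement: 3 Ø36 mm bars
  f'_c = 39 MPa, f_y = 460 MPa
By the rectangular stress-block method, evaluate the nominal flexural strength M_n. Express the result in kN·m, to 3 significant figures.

M_n ≈ 673 kN·m

A_s = 3 × 1018 = 3054 mm².
T = A_s f_y = 3054 × 460 = 1404840 N = 1404.84 kN.
From C = T: a = T/(0.85 f'_c b) = 1404840/(0.85 × 39 × 415) = 102.12 mm.
M_n = T(d − a/2) = 1404.84 kN × (530 − 51.06) mm = 672.83 kN·m.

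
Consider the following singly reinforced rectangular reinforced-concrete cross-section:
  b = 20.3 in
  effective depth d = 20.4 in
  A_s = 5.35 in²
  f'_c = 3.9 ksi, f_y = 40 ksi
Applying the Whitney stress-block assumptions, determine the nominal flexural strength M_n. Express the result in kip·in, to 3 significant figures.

M_n ≈ 4030 kip·in

T = A_s f_y = 5.35 × 40 = 214 kips.
a = T/(0.85 f'_c b) = 214/(0.85 × 3.9 × 20.3) = 3.180 in.
M_n = T(d − a/2) = 214 × (20.4 − 1.59) = 4025.3 kip·in.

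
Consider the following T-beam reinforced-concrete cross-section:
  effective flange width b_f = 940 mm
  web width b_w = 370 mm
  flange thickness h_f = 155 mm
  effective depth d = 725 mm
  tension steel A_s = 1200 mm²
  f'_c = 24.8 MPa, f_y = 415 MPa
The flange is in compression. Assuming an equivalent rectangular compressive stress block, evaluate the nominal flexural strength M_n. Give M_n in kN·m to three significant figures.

M_n ≈ 355 kN·m

Tension: T = A_s f_y = 1200 × 415 = 498000 N.
Try a within the flange: a = T/(0.85 f'_c b_f) = 498000/(0.85 × 24.8 × 940) = 25.13 mm.
Since a = 25.13 ≤ h_f = 155 mm, the stress block lies entirely in the flange; analyse as a rectangular beam of width b_f.
M_n = T(d − a/2) = 498000 × (725 − 12.565) = 354.79 × 10⁶ N·mm.
M_n = 354.79 kN·m.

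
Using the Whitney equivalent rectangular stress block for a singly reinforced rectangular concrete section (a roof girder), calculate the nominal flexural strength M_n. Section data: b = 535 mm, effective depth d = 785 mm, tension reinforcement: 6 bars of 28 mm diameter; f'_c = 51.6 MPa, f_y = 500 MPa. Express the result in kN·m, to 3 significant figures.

A_s = 6 × 616 = 3696 mm².
T = A_s f_y = 3696 × 500 = 1848000 N = 1848 kN.
From C = T: a = T/(0.85 f'_c b) = 1848000/(0.85 × 51.6 × 535) = 78.76 mm.
M_n = T(d − a/2) = 1848 kN × (785 − 39.38) mm = 1377.91 kN·m.

M_n ≈ 1380 kN·m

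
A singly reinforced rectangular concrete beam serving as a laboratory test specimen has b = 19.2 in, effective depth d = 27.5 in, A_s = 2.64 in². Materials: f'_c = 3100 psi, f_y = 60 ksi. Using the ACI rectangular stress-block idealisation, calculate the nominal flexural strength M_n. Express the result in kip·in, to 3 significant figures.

T = A_s f_y = 2.64 × 60 = 158.4 kips.
a = T/(0.85 f'_c b) = 158.4/(0.85 × 3.1 × 19.2) = 3.131 in.
M_n = T(d − a/2) = 158.4 × (27.5 − 1.5655) = 4108.0 kip·in.

M_n ≈ 4110 kip·in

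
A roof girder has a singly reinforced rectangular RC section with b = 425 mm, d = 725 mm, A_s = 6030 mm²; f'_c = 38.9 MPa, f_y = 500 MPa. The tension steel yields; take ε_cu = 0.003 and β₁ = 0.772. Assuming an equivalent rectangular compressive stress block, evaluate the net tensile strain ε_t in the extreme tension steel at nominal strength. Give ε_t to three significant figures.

ε_t ≈ 0.00483

a = A_s f_y/(0.85 f'_c b) = 214.55 mm.
β₁ = 0.772, so c = a/β₁ = 214.55/0.772 = 277.91 mm.
From the linear strain diagram with ε_cu = 0.003: ε_t = 0.003 (d − c)/c = 0.003 × (725 − 277.91)/277.91 = 0.00483.
ε_t is between 0.004 and 0.005 — transition zone.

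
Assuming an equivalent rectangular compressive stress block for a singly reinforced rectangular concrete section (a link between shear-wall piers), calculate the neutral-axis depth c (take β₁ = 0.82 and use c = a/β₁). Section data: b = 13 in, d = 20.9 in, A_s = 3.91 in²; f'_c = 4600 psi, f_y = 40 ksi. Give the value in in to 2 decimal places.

T = A_s f_y = 3.91 × 40 = 156.4 kips.
a = T/(0.85 f'_c b) = 156.4/(0.85 × 4.6 × 13) = 3.0769 in.
With β₁ = 0.82, c = a/β₁ = 3.0769/0.82 = 3.75 in.

c ≈ 3.75 in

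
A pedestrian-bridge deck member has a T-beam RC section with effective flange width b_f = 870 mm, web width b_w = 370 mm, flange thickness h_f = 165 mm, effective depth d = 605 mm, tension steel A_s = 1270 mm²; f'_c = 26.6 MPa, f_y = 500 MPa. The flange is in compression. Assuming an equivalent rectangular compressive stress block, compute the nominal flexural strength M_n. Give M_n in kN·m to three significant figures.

M_n ≈ 374 kN·m

Tension: T = A_s f_y = 1270 × 500 = 635000 N.
Try a within the flange: a = T/(0.85 f'_c b_f) = 635000/(0.85 × 26.6 × 870) = 32.28 mm.
Since a = 32.28 ≤ h_f = 165 mm, the stress block lies entirely in the flange; analyse as a rectangular beam of width b_f.
M_n = T(d − a/2) = 635000 × (605 − 16.14) = 373.93 × 10⁶ N·mm.
M_n = 373.93 kN·m.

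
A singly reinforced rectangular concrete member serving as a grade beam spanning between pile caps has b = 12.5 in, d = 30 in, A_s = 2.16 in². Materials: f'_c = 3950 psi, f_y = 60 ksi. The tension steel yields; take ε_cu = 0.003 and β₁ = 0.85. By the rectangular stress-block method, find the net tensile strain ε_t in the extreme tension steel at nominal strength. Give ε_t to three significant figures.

a = A_s f_y/(0.85 f'_c b) = 3.088 in.
β₁ = 0.85, so c = a/β₁ = 3.088/0.85 = 3.633 in.
From the linear strain diagram with ε_cu = 0.003: ε_t = 0.003 (d − c)/c = 0.003 × (30 − 3.633)/3.633 = 0.0218.
Since ε_t ≥ 0.005, the section is tension-controlled.

ε_t ≈ 0.0218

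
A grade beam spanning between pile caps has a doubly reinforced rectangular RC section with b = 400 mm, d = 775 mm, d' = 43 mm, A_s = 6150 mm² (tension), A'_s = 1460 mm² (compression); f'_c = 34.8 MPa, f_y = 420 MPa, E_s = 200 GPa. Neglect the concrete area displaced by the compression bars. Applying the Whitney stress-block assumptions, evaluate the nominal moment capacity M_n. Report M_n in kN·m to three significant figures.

Assume both tension and compression steel yield.
Net tension couple steel: A_s − A'_s = 4690 mm².
a = (A_s − A'_s) f_y / (0.85 f'_c b) = 1969800/(0.85 × 34.8 × 400) = 166.48 mm.
c = a/β₁ = 166.48/0.801 = 207.84 mm; ε'_s = 0.003(c − d')/c = 0.0024 ≥ f_y/E_s = 0.0021, so compression steel does yield.
M_n = (A_s − A'_s) f_y (d − a/2) + A'_s f_y (d − d') = [1969800 × (775 − 83.24) + 613200 × (775 − 43)] × 10⁻⁶ = 1362.63 + 448.86 = 1811.49 kN·m.

M_n ≈ 1810 kN·m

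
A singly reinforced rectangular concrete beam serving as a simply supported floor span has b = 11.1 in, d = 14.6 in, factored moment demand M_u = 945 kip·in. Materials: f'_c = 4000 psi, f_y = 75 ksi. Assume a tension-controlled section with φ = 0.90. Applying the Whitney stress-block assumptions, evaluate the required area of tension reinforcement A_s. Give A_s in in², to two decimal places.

A_s ≈ 1.03 in²

M_n = M_u/φ = 945/0.90 = 1050 kip·in.
From M_n = 0.85 f'_c a b (d − a/2):
a = d − √(d² − 2M_n/(0.85 f'_c b)) = 14.6 − √(14.6² − 2 × 1050/(0.85 × 4 × 11.1)) = 2.049 in.
A_s = 0.85 f'_c a b / f_y = 0.85 × 4 × 2.049 × 11.1 / 75 = 1.031 in².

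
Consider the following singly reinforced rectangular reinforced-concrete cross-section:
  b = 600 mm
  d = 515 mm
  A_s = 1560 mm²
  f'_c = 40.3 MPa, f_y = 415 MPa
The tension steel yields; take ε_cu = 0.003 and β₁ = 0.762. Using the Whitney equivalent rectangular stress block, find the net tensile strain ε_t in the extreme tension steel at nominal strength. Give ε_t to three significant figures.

ε_t ≈ 0.0344

a = A_s f_y/(0.85 f'_c b) = 31.50 mm.
β₁ = 0.762, so c = a/β₁ = 31.50/0.762 = 41.34 mm.
From the linear strain diagram with ε_cu = 0.003: ε_t = 0.003 (d − c)/c = 0.003 × (515 − 41.34)/41.34 = 0.0344.
Since ε_t ≥ 0.005, the section is tension-controlled.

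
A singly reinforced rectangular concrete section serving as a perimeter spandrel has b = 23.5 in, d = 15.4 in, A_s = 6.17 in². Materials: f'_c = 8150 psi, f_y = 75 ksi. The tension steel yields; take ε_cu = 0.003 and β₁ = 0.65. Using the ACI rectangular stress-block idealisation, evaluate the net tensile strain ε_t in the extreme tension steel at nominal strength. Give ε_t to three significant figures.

ε_t ≈ 0.00756

a = A_s f_y/(0.85 f'_c b) = 2.843 in.
β₁ = 0.65, so c = a/β₁ = 2.843/0.65 = 4.374 in.
From the linear strain diagram with ε_cu = 0.003: ε_t = 0.003 (d − c)/c = 0.003 × (15.4 − 4.374)/4.374 = 0.00756.
Since ε_t ≥ 0.005, the section is tension-controlled.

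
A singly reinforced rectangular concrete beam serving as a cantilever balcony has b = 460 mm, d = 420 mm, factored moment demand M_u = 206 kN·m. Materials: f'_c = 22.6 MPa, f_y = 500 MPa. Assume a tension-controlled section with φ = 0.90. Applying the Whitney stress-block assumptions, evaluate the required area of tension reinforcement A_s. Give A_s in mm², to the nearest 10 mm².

M_n = M_u/φ = 206/0.90 = 228.889 kN·m.
With M_n = 0.85 f'_c a b (d − a/2), solve the quadratic for a:
a = d − √(d² − 2M_n/(0.85 f'_c b)) = 420 − √(420² − 2 × 228.889×10⁶/(0.85 × 22.6 × 460)) = 67.02 mm.
A_s = 0.85 f'_c a b / f_y = 0.85 × 22.6 × 67.02 × 460 / 500 = 1184.5 mm².

A_s ≈ 1180 mm²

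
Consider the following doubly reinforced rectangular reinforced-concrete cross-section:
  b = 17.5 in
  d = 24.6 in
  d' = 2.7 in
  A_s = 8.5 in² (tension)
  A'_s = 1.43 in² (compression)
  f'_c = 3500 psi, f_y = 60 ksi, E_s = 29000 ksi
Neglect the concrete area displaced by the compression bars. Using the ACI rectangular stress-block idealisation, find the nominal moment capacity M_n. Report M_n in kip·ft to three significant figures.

M_n ≈ 882 kip·ft

Assume both steels yield.
a = (A_s − A'_s) f_y/(0.85 f'_c b) = (8.5 − 1.43) × 60/(0.85 × 3.5 × 17.5) = 8.148 in.
c = a/β₁ = 8.148/0.85 = 9.586 in; ε'_s = 0.003(c − d')/c = 0.0022 ≥ ε_y = 0.0021, so the compression steel yields.
M_n = (A_s − A'_s) f_y (d − a/2) + A'_s f_y (d − d') = 424.2 × (24.6 − 4.074) + 85.8 × (24.6 − 2.7) = 8707.1 + 1879.0 = 10586.1 kip·in = 10586.1/12 = 882.18 kip·ft.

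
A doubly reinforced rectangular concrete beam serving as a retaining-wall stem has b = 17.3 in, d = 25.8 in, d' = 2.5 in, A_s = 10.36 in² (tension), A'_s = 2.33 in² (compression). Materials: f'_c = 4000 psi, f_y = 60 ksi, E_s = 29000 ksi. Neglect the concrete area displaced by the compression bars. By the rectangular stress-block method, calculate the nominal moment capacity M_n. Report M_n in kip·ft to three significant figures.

M_n ≈ 1140 kip·ft

Assume both steels yield.
a = (A_s − A'_s) f_y/(0.85 f'_c b) = (10.36 − 2.33) × 60/(0.85 × 4 × 17.3) = 8.191 in.
c = a/β₁ = 8.191/0.85 = 9.636 in; ε'_s = 0.003(c − d')/c = 0.0022 ≥ ε_y = 0.0021, so the compression steel yields.
M_n = (A_s − A'_s) f_y (d − a/2) + A'_s f_y (d − d') = 481.8 × (25.8 − 4.0955) + 139.8 × (25.8 − 2.5) = 10457.2 + 3257.3 = 13714.5 kip·in = 13714.5/12 = 1142.88 kip·ft.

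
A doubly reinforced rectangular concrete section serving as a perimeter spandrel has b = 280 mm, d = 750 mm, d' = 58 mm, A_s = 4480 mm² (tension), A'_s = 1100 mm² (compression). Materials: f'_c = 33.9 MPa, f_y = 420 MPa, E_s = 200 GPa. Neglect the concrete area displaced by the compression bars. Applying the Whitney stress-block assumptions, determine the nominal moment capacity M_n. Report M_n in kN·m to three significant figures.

Assume both tension and compression steel yield.
Net tension couple steel: A_s − A'_s = 3380 mm².
a = (A_s − A'_s) f_y / (0.85 f'_c b) = 1419600/(0.85 × 33.9 × 280) = 175.95 mm.
c = a/β₁ = 175.95/0.808 = 217.76 mm; ε'_s = 0.003(c − d')/c = 0.0022 ≥ f_y/E_s = 0.0021, so compression steel does yield.
M_n = (A_s − A'_s) f_y (d − a/2) + A'_s f_y (d − d') = [1419600 × (750 − 87.975) + 462000 × (750 − 58)] × 10⁻⁶ = 939.81 + 319.70 = 1259.51 kN·m.

M_n ≈ 1260 kN·m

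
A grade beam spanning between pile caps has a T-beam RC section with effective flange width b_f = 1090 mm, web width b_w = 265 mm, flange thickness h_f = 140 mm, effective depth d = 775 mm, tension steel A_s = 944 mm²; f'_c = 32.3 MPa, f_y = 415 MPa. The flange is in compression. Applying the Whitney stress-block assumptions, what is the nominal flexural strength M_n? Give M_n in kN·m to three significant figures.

M_n ≈ 301 kN·m

Tension: T = A_s f_y = 944 × 415 = 391760 N.
Try a within the flange: a = T/(0.85 f'_c b_f) = 391760/(0.85 × 32.3 × 1090) = 13.09 mm.
Since a = 13.09 ≤ h_f = 140 mm, the stress block lies entirely in the flange; analyse as a rectangular beam of width b_f.
M_n = T(d − a/2) = 391760 × (775 − 6.545) = 301.05 × 10⁶ N·mm.
M_n = 301.05 kN·m.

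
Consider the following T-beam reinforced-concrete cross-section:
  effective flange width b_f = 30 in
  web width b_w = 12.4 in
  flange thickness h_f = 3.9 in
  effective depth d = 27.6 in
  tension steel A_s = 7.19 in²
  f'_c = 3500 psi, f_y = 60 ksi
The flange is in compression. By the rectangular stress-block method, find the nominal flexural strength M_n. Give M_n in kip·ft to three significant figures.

M_n ≈ 901 kip·ft

Tension: T = A_s f_y = 7.19 × 60 = 431.4 kips.
Try a within the flange: a = T/(0.85 f'_c b_f) = 431.4/(0.85 × 3.5 × 30) = 4.834 in.
a = 4.834 > h_f = 3.9 in: the block extends into the web. Split into flange-overhang and web parts.
C_f = 0.85 f'_c (b_f − b_w) h_f = 0.85 × 3.5 × (30 − 12.4) × 3.9 = 204.2 kips.
Remaining web compression depth: a_w = (T − C_f)/(0.85 f'_c b_w) = (431.4 − 204.2)/(0.85 × 3.5 × 12.4) = 6.159 in.
M_n = C_f(d − h_f/2) + (T − C_f)(d − a_w/2) = 204.2 × (27.6 − 1.95) + 227.2 × (27.6 − 3.0795) = 5237.7 + 5571.1 = 10808.8 kip·in.
M_n = 10808.8/12 = 900.73 kip·ft.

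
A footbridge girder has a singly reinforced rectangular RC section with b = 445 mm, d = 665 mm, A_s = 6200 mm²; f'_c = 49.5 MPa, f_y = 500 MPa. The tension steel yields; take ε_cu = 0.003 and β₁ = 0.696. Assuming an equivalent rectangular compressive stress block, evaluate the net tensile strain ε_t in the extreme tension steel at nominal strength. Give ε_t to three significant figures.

a = A_s f_y/(0.85 f'_c b) = 165.57 mm.
β₁ = 0.696, so c = a/β₁ = 165.57/0.696 = 237.89 mm.
From the linear strain diagram with ε_cu = 0.003: ε_t = 0.003 (d − c)/c = 0.003 × (665 − 237.89)/237.89 = 0.00539.
Since ε_t ≥ 0.005, the section is tension-controlled.

ε_t ≈ 0.00539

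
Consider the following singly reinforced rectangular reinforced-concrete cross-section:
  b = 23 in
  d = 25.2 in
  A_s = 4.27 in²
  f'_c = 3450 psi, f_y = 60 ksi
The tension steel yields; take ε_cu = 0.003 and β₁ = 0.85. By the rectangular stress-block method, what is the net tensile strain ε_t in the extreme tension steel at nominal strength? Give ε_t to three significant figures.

ε_t ≈ 0.0139

a = A_s f_y/(0.85 f'_c b) = 3.799 in.
β₁ = 0.85, so c = a/β₁ = 3.799/0.85 = 4.469 in.
From the linear strain diagram with ε_cu = 0.003: ε_t = 0.003 (d − c)/c = 0.003 × (25.2 − 4.469)/4.469 = 0.0139.
Since ε_t ≥ 0.005, the section is tension-controlled.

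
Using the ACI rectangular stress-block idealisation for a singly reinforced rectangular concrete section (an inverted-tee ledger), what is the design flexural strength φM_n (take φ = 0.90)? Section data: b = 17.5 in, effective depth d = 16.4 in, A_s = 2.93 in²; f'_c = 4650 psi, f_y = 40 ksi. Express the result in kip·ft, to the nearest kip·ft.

T = A_s f_y = 2.93 × 40 = 117.2 kips.
a = T/(0.85 f'_c b) = 117.2/(0.85 × 4.65 × 17.5) = 1.694 in.
M_n = T(d − a/2) = 117.2 × (16.4 − 0.847) = 1822.8 kip·in = 1822.8/12 = 151.90 kip·ft.
φM_n = 0.90 × 151.90 = 136.71 kip·ft.

φM_n ≈ 137 kip·ft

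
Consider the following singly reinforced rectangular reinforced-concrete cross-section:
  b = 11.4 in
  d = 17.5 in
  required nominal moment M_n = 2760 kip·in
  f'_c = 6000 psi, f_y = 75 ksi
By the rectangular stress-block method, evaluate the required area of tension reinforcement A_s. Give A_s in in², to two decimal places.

A_s ≈ 2.30 in²

From M_n = 0.85 f'_c a b (d − a/2):
a = d − √(d² − 2M_n/(0.85 f'_c b)) = 17.5 − √(17.5² − 2 × 2760/(0.85 × 6 × 11.4)) = 2.964 in.
A_s = 0.85 f'_c a b / f_y = 0.85 × 6 × 2.964 × 11.4 / 75 = 2.298 in².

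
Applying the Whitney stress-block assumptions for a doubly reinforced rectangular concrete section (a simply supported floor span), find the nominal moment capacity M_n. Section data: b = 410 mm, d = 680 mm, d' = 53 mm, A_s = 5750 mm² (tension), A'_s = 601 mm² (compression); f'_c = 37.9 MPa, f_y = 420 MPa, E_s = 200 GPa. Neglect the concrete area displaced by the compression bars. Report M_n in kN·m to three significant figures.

M_n ≈ 1450 kN·m

Assume both tension and compression steel yield.
Net tension couple steel: A_s − A'_s = 5149 mm².
a = (A_s − A'_s) f_y / (0.85 f'_c b) = 2162580/(0.85 × 37.9 × 410) = 163.73 mm.
c = a/β₁ = 163.73/0.779 = 210.18 mm; ε'_s = 0.003(c − d')/c = 0.0022 ≥ f_y/E_s = 0.0021, so compression steel does yield.
M_n = (A_s − A'_s) f_y (d − a/2) + A'_s f_y (d − d') = [2162580 × (680 − 81.865) + 252420 × (680 − 53)] × 10⁻⁶ = 1293.51 + 158.27 = 1451.78 kN·m.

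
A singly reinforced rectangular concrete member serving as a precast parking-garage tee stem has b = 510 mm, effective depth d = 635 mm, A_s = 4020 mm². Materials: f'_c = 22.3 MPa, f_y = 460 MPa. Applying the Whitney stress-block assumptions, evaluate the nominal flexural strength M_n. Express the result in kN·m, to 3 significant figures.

T = A_s f_y = 4020 × 460 = 1849200 N = 1849.2 kN.
From C = T: a = T/(0.85 f'_c b) = 1849200/(0.85 × 22.3 × 510) = 191.29 mm.
M_n = T(d − a/2) = 1849.2 kN × (635 − 95.645) mm = 997.38 kN·m.

M_n ≈ 997 kN·m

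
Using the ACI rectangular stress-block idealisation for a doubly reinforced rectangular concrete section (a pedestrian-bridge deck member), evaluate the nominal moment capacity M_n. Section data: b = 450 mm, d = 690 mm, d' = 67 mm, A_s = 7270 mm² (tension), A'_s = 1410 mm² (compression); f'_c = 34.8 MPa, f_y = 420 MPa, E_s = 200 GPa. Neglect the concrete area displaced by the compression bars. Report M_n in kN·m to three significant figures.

M_n ≈ 1840 kN·m

Assume both tension and compression steel yield.
Net tension couple steel: A_s − A'_s = 5860 mm².
a = (A_s − A'_s) f_y / (0.85 f'_c b) = 2461200/(0.85 × 34.8 × 450) = 184.90 mm.
c = a/β₁ = 184.90/0.801 = 230.84 mm; ε'_s = 0.003(c − d')/c = 0.0021 ≥ f_y/E_s = 0.0021, so compression steel does yield.
M_n = (A_s − A'_s) f_y (d − a/2) + A'_s f_y (d − d') = [2461200 × (690 − 92.45) + 592200 × (690 − 67)] × 10⁻⁶ = 1470.69 + 368.94 = 1839.63 kN·m.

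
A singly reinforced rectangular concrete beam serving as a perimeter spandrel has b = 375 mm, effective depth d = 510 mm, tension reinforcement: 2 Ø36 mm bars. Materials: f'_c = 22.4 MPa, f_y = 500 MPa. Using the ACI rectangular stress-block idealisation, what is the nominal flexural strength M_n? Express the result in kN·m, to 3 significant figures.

M_n ≈ 447 kN·m

A_s = 2 × 1018 = 2036 mm².
T = A_s f_y = 2036 × 500 = 1018000 N = 1018 kN.
From C = T: a = T/(0.85 f'_c b) = 1018000/(0.85 × 22.4 × 375) = 142.58 mm.
M_n = T(d − a/2) = 1018 kN × (510 − 71.29) mm = 446.61 kN·m.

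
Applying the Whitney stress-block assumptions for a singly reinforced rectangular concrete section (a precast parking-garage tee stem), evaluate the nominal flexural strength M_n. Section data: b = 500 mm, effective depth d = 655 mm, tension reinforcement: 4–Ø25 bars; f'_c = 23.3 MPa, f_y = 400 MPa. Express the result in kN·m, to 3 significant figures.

M_n ≈ 483 kN·m

A_s = 4 × 491 = 1964 mm².
T = A_s f_y = 1964 × 400 = 785600 N = 785.6 kN.
From C = T: a = T/(0.85 f'_c b) = 785600/(0.85 × 23.3 × 500) = 79.33 mm.
M_n = T(d − a/2) = 785.6 kN × (655 − 39.665) mm = 483.41 kN·m.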